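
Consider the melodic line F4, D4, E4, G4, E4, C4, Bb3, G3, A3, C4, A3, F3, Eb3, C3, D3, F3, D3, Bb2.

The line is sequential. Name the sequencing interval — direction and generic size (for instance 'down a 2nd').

Unit = 6 notes; the statements start on F4, Bb3, Eb3, moving down a 5th each time.
F4 to Bb3 is down a 5th.

down a 5th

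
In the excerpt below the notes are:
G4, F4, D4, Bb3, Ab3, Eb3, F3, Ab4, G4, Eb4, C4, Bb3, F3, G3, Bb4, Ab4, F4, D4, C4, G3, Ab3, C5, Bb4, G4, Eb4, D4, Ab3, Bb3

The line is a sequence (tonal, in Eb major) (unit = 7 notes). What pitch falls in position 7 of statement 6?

Grouping in 7s, the 7th note of each cell is F3, G3, Ab3, Bb3.
Extending up a 2nd: C4 → D4.

D4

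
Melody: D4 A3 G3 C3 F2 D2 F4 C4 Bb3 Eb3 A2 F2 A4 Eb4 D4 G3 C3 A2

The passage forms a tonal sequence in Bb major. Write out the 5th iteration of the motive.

Eb5 Bb4 A4 D4 G3 Eb3

Unit = 6 notes; the statements start on D4, F4, A4, moving up a 3rd each time.
Extending up a 3rd: C5 → Eb5.
From Eb5 the diatonic shape gives Eb5 Bb4 A4 D4 G3 Eb3.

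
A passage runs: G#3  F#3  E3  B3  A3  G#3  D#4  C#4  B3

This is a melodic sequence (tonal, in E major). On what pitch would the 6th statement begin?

C#5

Unit = 3 notes; the statements start on G#3, B3, D#4, moving up a 3rd each time.
Continuing: F#4 → A4 → C#5. Statement 6 starts on C#5.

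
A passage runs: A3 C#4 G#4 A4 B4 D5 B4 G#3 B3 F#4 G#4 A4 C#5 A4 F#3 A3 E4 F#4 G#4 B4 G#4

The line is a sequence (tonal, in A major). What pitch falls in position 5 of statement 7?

C#4

Grouping in 7s, the 5th note of each cell is B4, A4, G#4.
Carrying that down a 2nd forward: F#4 → E4 → D4 → C#4.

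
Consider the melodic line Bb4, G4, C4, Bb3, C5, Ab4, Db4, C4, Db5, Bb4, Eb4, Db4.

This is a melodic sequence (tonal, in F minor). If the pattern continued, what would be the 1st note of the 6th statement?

Grouping in 4s, the 1st note of each cell is Bb4, C5, Db5.
Extending up a 2nd: Eb5 → F5 → G5.

G5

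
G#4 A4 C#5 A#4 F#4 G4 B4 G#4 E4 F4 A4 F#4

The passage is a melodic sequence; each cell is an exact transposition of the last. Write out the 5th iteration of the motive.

C4 Db4 F4 D4

Taking 4-note groups, the heads are G#4, F#4, E4: the pattern moves down a 2nd.
Continuing the starts: D4 → C4.
From C4 the exact shape gives C4 Db4 F4 D4.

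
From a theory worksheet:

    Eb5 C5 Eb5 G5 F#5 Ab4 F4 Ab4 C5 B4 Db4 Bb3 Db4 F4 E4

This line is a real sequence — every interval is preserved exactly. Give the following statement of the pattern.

Unit = 5 notes; the statements start on Eb5, Ab4, Db4, moving down a 5th each time.
Statement 4 starts on Gb3 and keeps the same exact contour: Gb3 Eb3 Gb3 Bb3 A3.

Gb3 Eb3 Gb3 Bb3 A3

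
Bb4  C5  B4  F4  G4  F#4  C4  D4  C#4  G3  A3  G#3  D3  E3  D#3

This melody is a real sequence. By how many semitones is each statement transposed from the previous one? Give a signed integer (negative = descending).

Unit = 3 notes; the statements start on Bb4, F4, C4, G3, D3, moving down a 4th each time.
Counting half-steps from Bb4 to F4: -5.

-5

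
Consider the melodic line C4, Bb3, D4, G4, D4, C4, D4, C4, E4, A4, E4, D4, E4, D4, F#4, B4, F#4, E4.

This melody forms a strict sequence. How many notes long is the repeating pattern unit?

Try groups of 6 (3 cells in 18 notes):
C4 Bb3 D4 G4 D4 C4 | D4 C4 E4 A4 E4 D4 | E4 D4 F#4 B4 F#4 E4
That's a consistent up a 2nd shift per cell, and no other grouping gives one.

6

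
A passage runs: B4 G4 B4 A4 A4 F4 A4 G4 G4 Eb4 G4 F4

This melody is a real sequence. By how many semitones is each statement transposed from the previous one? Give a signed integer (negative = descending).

-2

The 4-note cells begin on B4, A4, G4 — each down a 2nd from the last.
B4 to A4 spans -2 semitones.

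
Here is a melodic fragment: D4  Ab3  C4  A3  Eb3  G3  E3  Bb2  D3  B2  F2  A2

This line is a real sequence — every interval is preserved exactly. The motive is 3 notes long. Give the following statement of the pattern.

With a 3-note motive the entries are D4, A3, E3, B2, each down a 4th from the previous.
Statement 5 starts on F#2 and keeps the same exact contour: F#2 C2 E2.

F#2 C2 E2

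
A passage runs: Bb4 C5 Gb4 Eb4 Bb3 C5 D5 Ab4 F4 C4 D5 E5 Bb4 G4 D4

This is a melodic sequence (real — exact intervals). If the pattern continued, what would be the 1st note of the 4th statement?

E5

With 5-note cells, note 1 of each statement runs Bb4, C5, D5.
Each moves up a 2nd; the next is E5.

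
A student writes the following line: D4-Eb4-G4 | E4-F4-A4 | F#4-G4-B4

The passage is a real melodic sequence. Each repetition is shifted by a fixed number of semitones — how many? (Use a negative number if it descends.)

2

With a 3-note motive the entries are D4, E4, F#4, each up a 2nd from the previous.
D4 to E4 spans +2 semitones.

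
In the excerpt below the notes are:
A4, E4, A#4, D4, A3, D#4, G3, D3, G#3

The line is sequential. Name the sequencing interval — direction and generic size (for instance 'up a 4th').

The 3-note cells begin on A4, D4, G3 — each down a 5th from the last.
A4 to D4 is down a 5th.

down a 5th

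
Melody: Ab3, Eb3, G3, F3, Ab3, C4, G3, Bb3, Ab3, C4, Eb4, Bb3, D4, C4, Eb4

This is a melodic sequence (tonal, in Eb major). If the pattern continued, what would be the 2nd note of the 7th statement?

Grouping in 5s, the 2nd note of each cell is Eb3, G3, Bb3.
Each moves up a 3rd. Continuing: D4 → F4 → Ab4 → C5.

C5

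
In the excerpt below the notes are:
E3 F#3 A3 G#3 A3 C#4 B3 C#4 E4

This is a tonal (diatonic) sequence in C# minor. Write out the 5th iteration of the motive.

F#4 G#4 B4

With a 3-note motive the entries are E3, G#3, B3, each up a 3rd from the previous.
Continuing the starts: D#4 → F#4.
Statement 5 starts on F#4 and keeps the same diatonic contour: F#4 G#4 B4.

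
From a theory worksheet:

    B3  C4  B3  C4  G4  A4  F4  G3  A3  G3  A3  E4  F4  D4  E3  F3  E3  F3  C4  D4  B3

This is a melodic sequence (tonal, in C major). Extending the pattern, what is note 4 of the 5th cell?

B2

The unit is 7 notes. Position-4 pitches of the 3 shown cells: C4, A3, F3.
Carrying that down a 3rd forward: D3 → B2.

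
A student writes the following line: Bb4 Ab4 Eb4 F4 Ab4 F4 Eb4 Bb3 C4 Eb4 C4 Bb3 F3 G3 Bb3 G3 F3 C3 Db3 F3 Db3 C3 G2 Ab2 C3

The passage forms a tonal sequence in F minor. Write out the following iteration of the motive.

Ab2 G2 Db2 Eb2 G2

Unit = 5 notes; the statements start on Bb4, F4, C4, G3, Db3, moving down a 4th each time.
So cell 6 is Ab2 G2 Db2 Eb2 G2.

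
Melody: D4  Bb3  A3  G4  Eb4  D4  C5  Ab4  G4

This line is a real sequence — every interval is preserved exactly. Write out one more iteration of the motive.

The 3-note cells begin on D4, G4, C5 — each up a 4th from the last.
So cell 4 is F5 Db5 C5.

F5 Db5 C5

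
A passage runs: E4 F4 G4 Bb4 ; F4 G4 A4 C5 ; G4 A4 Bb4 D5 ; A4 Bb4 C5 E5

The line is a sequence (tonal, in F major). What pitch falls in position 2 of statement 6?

The unit is 4 notes. Position-2 pitches of the 4 shown cells: F4, G4, A4, Bb4.
Carrying that up a 2nd forward: C5 → D5.

D5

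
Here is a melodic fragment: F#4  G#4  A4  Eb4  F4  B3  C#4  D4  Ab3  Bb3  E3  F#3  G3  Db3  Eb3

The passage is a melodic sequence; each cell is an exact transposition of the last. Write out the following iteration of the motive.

A2 B2 C3 Gb2 Ab2

With a 5-note motive the entries are F#4, B3, E3, each down a 5th from the previous.
So cell 4 is A2 B2 C3 Gb2 Ab2.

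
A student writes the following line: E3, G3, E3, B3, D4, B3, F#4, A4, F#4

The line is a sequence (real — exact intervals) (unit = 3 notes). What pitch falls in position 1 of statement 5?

With 3-note cells, note 1 of each statement runs E3, B3, F#4.
Each moves up a 5th. Continuing: C#5 → G#5.

G#5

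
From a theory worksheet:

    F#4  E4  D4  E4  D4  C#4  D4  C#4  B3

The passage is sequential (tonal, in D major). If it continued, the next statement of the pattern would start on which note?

C#4

Taking 3-note groups, the heads are F#4, E4, D4: the pattern moves down a 2nd.
The next head, down a 2nd from D4, is C#4.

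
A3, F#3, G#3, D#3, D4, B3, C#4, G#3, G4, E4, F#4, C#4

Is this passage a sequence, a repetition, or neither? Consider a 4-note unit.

Each 4-note cell is the previous one transposed up a 4th.

sequence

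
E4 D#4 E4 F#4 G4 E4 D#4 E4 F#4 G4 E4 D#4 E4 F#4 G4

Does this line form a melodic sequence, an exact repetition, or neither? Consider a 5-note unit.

Each 5-note cell is identical (E4 D#4 E4 F#4 G4), restated at the same pitch.

repetition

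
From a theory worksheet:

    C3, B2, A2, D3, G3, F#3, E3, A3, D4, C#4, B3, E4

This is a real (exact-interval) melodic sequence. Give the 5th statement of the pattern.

The 4-note cells begin on C3, G3, D4 — each up a 5th from the last.
Carrying on: A4 → E5.
From E5 the exact shape gives E5 D#5 C#5 F#5.

E5 D#5 C#5 F#5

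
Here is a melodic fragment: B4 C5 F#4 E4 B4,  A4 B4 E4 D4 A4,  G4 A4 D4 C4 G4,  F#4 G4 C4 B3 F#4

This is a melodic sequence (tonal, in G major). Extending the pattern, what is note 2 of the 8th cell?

Grouping in 5s, the 2nd note of each cell is C5, B4, A4, G4.
Carrying that down a 2nd forward: F#4 → E4 → D4 → C4.

C4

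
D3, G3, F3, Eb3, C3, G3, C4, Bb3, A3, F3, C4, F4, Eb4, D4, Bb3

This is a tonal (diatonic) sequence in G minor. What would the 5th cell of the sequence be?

The 5-note cells begin on D3, G3, C4 — each up a 4th from the last.
Continuing the starts: F4 → Bb4.
From Bb4 the diatonic shape gives Bb4 Eb5 D5 C5 A4.

Bb4 Eb5 D5 C5 A4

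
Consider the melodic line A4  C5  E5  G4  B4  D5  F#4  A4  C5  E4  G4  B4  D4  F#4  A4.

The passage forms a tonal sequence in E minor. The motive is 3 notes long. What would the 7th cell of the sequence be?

B3 D4 F#4

With a 3-note motive the entries are A4, G4, F#4, E4, D4, each down a 2nd from the previous.
Extending down a 2nd: C4 → B3.
So cell 7 is B3 D4 F#4.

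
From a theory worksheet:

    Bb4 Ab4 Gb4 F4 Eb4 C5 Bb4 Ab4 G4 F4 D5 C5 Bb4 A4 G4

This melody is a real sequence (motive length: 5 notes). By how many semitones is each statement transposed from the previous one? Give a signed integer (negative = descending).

Unit = 5 notes; the statements start on Bb4, C5, D5, moving up a 2nd each time.
Counting half-steps from Bb4 to C5: 2.

2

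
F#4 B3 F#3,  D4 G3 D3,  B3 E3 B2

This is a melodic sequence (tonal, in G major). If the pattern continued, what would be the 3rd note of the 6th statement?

C2

The unit is 3 notes. Position-3 pitches of the 3 shown cells: F#3, D3, B2.
Extending down a 3rd: G2 → E2 → C2.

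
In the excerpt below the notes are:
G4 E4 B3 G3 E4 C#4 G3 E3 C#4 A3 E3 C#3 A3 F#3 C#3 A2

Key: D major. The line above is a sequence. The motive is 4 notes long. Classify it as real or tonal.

tonal

Every note is diatonic to D major.
Cell 1 has -5 semitones from note 2 to 3, but cell 2 has -6 — the interval quality changes while the contour stays the same, which is the hallmark of a tonal sequence.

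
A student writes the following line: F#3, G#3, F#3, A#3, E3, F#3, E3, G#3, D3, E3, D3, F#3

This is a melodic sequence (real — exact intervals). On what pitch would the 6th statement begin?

Ab2

Unit = 4 notes; the statements start on F#3, E3, D3, moving down a 2nd each time.
Extending the heads down a 2nd: C3 → Bb2 → Ab2.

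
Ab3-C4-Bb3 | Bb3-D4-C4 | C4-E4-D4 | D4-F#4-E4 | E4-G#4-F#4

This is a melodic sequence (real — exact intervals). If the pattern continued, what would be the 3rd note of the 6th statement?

G#4

The unit is 3 notes. Position-3 pitches of the 5 shown cells: Bb3, C4, D4, E4, F#4.
From F#4, up a 2nd gives G#4.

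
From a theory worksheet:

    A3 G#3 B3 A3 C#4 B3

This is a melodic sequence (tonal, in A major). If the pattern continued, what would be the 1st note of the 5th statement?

E4

With 2-note cells, note 1 of each statement runs A3, B3, C#4.
Each moves up a 2nd. Continuing: D4 → E4.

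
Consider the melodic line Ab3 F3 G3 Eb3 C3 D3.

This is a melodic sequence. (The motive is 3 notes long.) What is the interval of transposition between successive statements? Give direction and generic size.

The 3-note cells begin on Ab3, Eb3 — each down a 4th from the last.
Ab3 to Eb3 is down a 4th.

down a 4th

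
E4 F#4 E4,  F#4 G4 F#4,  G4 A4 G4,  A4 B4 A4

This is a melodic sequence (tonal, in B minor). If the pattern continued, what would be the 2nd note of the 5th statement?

C#5

The unit is 3 notes. Position-2 pitches of the 4 shown cells: F#4, G4, A4, B4.
Each moves up a 2nd; the next is C#5.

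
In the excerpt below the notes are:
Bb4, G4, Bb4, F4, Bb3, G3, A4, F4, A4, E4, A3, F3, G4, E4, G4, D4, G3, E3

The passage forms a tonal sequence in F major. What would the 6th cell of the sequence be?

The 6-note cells begin on Bb4, A4, G4 — each down a 2nd from the last.
Continuing the starts: F4 → E4 → D4.
From D4 the diatonic shape gives D4 Bb3 D4 A3 D3 Bb2.

D4 Bb3 D4 A3 D3 Bb2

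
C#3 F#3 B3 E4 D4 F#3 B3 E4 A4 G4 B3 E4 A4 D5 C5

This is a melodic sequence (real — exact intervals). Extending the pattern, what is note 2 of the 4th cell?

A4

With 5-note cells, note 2 of each statement runs F#3, B3, E4.
One more up a 4th gives A4.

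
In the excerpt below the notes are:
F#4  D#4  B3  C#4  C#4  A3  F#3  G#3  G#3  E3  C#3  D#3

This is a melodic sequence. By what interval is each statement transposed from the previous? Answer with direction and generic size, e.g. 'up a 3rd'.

With a 4-note motive the entries are F#4, C#4, G#3, each down a 4th from the previous.
From F#4 to C#4: down a 4th.

down a 4th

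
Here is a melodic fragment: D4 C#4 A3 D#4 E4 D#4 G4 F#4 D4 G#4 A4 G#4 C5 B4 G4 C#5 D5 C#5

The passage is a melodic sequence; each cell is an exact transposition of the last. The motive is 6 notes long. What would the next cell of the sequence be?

Taking 6-note groups, the heads are D4, G4, C5: the pattern moves up a 4th.
Statement 4 starts on F5 and keeps the same exact contour: F5 E5 C5 F#5 G5 F#5.

F5 E5 C5 F#5 G5 F#5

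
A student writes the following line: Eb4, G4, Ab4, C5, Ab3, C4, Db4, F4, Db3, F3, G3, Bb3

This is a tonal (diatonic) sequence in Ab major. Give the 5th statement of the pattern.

Unit = 4 notes; the statements start on Eb4, Ab3, Db3, moving down a 5th each time.
Carrying on: G2 → C2.
From C2 the diatonic shape gives C2 Eb2 F2 Ab2.

C2 Eb2 F2 Ab2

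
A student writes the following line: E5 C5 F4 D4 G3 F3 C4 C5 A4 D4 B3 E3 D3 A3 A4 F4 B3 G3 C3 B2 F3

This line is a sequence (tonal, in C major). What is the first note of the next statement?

The 7-note cells begin on E5, C5, A4 — each down a 3rd from the last.
The next head, down a 3rd from A4, is F4.

F4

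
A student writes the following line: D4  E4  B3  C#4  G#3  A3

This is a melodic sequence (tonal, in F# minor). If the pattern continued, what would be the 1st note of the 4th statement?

Grouping in 2s, the 1st note of each cell is D4, B3, G#3.
One more down a 3rd gives E3.

E3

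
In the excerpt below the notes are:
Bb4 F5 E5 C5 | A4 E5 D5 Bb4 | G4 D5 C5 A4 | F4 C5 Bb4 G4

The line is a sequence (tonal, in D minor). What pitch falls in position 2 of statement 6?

The unit is 4 notes. Position-2 pitches of the 4 shown cells: F5, E5, D5, C5.
Each moves down a 2nd. Continuing: Bb4 → A4.

A4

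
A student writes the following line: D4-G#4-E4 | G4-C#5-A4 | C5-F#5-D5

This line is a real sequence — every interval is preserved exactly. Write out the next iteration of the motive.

With a 3-note motive the entries are D4, G4, C5, each up a 4th from the previous.
Statement 4 starts on F5 and keeps the same exact contour: F5 B5 G5.

F5 B5 G5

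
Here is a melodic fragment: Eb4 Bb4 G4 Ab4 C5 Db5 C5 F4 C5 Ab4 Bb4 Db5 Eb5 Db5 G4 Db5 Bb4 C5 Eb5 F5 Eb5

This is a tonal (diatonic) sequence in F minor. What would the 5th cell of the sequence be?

Bb4 F5 Db5 Eb5 G5 Ab5 G5

Taking 7-note groups, the heads are Eb4, F4, G4: the pattern moves up a 2nd.
Continuing the starts: Ab4 → Bb4.
From Bb4 the diatonic shape gives Bb4 F5 Db5 Eb5 G5 Ab5 G5.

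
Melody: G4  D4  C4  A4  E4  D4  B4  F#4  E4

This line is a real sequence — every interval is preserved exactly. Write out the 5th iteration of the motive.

Taking 3-note groups, the heads are G4, A4, B4: the pattern moves up a 2nd.
Carrying on: C#5 → D#5.
From D#5 the exact shape gives D#5 A#4 G#4.

D#5 A#4 G#4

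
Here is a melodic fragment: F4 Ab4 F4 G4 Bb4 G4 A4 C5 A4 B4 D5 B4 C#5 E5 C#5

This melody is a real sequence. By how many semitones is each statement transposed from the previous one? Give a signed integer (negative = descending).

2

Taking 3-note groups, the heads are F4, G4, A4, B4, C#5: the pattern moves up a 2nd.
Counting half-steps from F4 to G4: 2.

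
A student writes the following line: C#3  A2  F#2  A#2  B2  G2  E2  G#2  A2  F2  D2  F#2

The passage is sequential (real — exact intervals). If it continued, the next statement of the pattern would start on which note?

G2

The 4-note cells begin on C#3, B2, A2 — each down a 2nd from the last.
The next head, down a 2nd from A2, is G2.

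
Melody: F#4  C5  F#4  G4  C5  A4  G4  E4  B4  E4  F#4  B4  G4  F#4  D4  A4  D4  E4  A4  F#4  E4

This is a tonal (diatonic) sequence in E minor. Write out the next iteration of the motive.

C4 G4 C4 D4 G4 E4 D4

With a 7-note motive the entries are F#4, E4, D4, each down a 2nd from the previous.
So cell 4 is C4 G4 C4 D4 G4 E4 D4.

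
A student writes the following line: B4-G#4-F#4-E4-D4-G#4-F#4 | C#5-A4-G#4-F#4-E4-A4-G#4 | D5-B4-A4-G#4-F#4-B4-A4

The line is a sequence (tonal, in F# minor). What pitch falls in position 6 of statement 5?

D5

Grouping in 7s, the 6th note of each cell is G#4, A4, B4.
Extending up a 2nd: C#5 → D5.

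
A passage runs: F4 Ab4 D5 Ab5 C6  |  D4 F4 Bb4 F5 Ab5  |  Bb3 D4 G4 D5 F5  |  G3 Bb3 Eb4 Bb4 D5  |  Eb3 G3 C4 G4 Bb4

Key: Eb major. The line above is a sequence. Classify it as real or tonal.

tonal

Every note is diatonic to Eb major.
Cell 1 has +6 semitones from note 2 to 3, but cell 2 has +5 — the interval quality changes while the contour stays the same, which is the hallmark of a tonal sequence.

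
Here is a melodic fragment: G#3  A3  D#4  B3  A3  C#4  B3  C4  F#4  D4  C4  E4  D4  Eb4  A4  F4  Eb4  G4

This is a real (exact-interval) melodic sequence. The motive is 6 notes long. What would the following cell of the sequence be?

F4 Gb4 C5 Ab4 Gb4 Bb4

The 6-note cells begin on G#3, B3, D4 — each up a 3rd from the last.
So cell 4 is F4 Gb4 C5 Ab4 Gb4 Bb4.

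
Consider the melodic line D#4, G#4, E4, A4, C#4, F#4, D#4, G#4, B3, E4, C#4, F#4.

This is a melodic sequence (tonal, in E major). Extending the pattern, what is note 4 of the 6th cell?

C#4

The unit is 4 notes. Position-4 pitches of the 3 shown cells: A4, G#4, F#4.
Each moves down a 2nd. Continuing: E4 → D#4 → C#4.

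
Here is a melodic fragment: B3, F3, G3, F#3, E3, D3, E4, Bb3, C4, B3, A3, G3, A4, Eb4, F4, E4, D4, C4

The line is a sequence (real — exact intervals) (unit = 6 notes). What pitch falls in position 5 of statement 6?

F5

Grouping in 6s, the 5th note of each cell is E3, A3, D4.
Carrying that up a 4th forward: G4 → C5 → F5.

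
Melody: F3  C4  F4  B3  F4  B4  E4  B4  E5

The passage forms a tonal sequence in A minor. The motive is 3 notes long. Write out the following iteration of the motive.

A4 E5 A5

The 3-note cells begin on F3, B3, E4 — each up a 4th from the last.
From A4 the diatonic shape gives A4 E5 A5.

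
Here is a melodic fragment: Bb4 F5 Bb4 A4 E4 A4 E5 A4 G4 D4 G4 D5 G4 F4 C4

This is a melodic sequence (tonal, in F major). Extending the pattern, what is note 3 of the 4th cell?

F4

With 5-note cells, note 3 of each statement runs Bb4, A4, G4.
From G4, down a 2nd gives F4.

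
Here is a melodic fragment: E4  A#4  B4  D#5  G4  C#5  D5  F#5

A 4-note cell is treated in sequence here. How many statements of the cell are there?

2

8 notes in groups of 4 gives 8/4 = 2 statements.
Starts: E4, G4 — each up a 3rd.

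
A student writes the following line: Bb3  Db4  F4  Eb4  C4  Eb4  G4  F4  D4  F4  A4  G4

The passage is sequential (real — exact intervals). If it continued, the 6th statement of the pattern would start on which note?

G#4

Taking 4-note groups, the heads are Bb3, C4, D4: the pattern moves up a 2nd.
Extending the heads up a 2nd: E4 → F#4 → G#4.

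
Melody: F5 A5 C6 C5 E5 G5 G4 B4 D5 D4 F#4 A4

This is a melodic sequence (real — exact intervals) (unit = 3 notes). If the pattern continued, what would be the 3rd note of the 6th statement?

With 3-note cells, note 3 of each statement runs C6, G5, D5, A4.
Extending down a 4th: E4 → B3.

B3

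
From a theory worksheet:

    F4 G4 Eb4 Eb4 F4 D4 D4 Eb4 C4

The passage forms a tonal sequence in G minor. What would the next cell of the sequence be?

C4 D4 Bb3

The 3-note cells begin on F4, Eb4, D4 — each down a 2nd from the last.
Statement 4 starts on C4 and keeps the same diatonic contour: C4 D4 Bb3.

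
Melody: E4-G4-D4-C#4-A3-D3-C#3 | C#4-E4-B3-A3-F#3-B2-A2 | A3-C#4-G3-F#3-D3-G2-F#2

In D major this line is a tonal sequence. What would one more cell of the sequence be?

F#3 A3 E3 D3 B2 E2 D2

Unit = 7 notes; the statements start on E4, C#4, A3, moving down a 3rd each time.
So cell 4 is F#3 A3 E3 D3 B2 E2 D2.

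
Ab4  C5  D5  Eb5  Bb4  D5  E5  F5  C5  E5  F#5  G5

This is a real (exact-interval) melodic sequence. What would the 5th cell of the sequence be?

E5 G#5 A#5 B5

Taking 4-note groups, the heads are Ab4, Bb4, C5: the pattern moves up a 2nd.
Carrying on: D5 → E5.
Statement 5 starts on E5 and keeps the same exact contour: E5 G#5 A#5 B5.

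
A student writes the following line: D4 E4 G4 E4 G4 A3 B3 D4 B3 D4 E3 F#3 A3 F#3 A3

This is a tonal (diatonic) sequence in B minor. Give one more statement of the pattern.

B2 C#3 E3 C#3 E3

Taking 5-note groups, the heads are D4, A3, E3: the pattern moves down a 4th.
From B2 the diatonic shape gives B2 C#3 E3 C#3 E3.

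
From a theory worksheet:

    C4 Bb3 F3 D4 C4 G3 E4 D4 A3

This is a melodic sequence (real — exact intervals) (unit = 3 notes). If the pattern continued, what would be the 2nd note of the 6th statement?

With 3-note cells, note 2 of each statement runs Bb3, C4, D4.
Each moves up a 2nd. Continuing: E4 → F#4 → G#4.

G#4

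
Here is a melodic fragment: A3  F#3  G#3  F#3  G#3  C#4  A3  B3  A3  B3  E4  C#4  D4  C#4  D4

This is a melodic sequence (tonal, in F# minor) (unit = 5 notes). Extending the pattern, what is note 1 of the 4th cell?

G#4

Grouping in 5s, the 1st note of each cell is A3, C#4, E4.
One more up a 3rd gives G#4.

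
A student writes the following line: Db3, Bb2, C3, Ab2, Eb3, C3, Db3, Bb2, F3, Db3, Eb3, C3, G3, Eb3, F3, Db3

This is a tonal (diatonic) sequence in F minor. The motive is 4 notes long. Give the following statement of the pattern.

Unit = 4 notes; the statements start on Db3, Eb3, F3, G3, moving up a 2nd each time.
So cell 5 is Ab3 F3 G3 Eb3.

Ab3 F3 G3 Eb3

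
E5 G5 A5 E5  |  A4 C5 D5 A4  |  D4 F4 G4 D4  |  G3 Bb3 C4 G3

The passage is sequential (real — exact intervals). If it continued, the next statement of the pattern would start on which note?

C3

With a 4-note motive the entries are E5, A4, D4, G3, each down a 5th from the previous.
The next head, down a 5th from G3, is C3.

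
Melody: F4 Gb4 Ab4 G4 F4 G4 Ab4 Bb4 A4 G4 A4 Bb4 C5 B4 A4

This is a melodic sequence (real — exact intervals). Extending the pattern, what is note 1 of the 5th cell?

C#5

Grouping in 5s, the 1st note of each cell is F4, G4, A4.
Each moves up a 2nd. Continuing: B4 → C#5.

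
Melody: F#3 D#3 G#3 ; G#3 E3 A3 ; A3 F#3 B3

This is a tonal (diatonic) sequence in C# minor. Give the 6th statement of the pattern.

The 3-note cells begin on F#3, G#3, A3 — each up a 2nd from the last.
Extending up a 2nd: B3 → C#4 → D#4.
So cell 6 is D#4 B3 E4.

D#4 B3 E4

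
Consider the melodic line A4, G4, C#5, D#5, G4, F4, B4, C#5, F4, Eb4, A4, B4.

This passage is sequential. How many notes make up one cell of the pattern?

4

There are 12 notes; a 4-note unit gives 3 cells:
A4 G4 C#5 D#5 | G4 F4 B4 C#5 | F4 Eb4 A4 B4
Each cell is the previous one down a 2nd — so the unit is 4 notes.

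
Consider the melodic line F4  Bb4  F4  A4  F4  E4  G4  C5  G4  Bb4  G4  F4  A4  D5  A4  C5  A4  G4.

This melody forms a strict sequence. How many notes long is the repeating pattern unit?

Try groups of 6 (3 cells in 18 notes):
F4 Bb4 F4 A4 F4 E4 | G4 C5 G4 Bb4 G4 F4 | A4 D5 A4 C5 A4 G4
Every group is a transposition up a 2nd of the one before; no shorter unit works.

6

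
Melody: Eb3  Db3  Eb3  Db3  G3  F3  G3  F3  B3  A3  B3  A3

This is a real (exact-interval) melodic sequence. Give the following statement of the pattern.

With a 4-note motive the entries are Eb3, G3, B3, each up a 3rd from the previous.
So cell 4 is D#4 C#4 D#4 C#4.

D#4 C#4 D#4 C#4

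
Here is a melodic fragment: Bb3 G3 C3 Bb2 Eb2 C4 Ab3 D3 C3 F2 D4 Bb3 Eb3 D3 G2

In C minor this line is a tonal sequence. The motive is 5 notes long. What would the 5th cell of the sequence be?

F4 D4 G3 F3 Bb2

Unit = 5 notes; the statements start on Bb3, C4, D4, moving up a 2nd each time.
Continuing the starts: Eb4 → F4.
So cell 5 is F4 D4 G3 F3 Bb2.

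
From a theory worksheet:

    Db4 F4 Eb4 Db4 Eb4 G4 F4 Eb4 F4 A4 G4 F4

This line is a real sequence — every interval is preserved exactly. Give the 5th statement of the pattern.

A4 C#5 B4 A4

The 4-note cells begin on Db4, Eb4, F4 — each up a 2nd from the last.
Carrying on: G4 → A4.
Statement 5 starts on A4 and keeps the same exact contour: A4 C#5 B4 A4.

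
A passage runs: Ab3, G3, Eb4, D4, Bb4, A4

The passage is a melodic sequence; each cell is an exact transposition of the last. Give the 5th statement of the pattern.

C6 B5

The 2-note cells begin on Ab3, Eb4, Bb4 — each up a 5th from the last.
Continuing the starts: F5 → C6.
Statement 5 starts on C6 and keeps the same exact contour: C6 B5.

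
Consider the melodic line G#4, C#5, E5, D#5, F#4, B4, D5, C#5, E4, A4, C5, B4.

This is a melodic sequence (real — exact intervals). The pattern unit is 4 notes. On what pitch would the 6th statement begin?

With a 4-note motive the entries are G#4, F#4, E4, each down a 2nd from the previous.
Extending the heads down a 2nd: D4 → C4 → Bb3.

Bb3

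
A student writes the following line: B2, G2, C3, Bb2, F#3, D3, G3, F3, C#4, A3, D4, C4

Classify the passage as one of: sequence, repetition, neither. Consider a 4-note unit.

Each 4-note cell is the previous one transposed up a 5th.

sequence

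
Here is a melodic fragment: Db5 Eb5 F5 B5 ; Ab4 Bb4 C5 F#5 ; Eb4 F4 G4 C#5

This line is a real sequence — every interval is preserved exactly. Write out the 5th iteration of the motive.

F3 G3 A3 D#4

With a 4-note motive the entries are Db5, Ab4, Eb4, each down a 4th from the previous.
Continuing the starts: Bb3 → F3.
So cell 5 is F3 G3 A3 D#4.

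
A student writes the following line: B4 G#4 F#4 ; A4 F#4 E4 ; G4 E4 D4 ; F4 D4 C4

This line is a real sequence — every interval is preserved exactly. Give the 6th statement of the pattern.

The 3-note cells begin on B4, A4, G4, F4 — each down a 2nd from the last.
Extending down a 2nd: Eb4 → Db4.
Statement 6 starts on Db4 and keeps the same exact contour: Db4 Bb3 Ab3.

Db4 Bb3 Ab3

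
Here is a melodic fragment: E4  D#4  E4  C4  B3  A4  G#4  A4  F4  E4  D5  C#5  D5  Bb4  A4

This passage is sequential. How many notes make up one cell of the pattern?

There are 15 notes; a 5-note unit gives 3 cells:
E4 D#4 E4 C4 B3 | A4 G#4 A4 F4 E4 | D5 C#5 D5 Bb4 A4
Every group is a transposition up a 4th of the one before; no shorter unit works.

5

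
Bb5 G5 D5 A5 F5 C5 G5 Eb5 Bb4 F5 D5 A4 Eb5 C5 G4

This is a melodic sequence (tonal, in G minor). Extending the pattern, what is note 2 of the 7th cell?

A4

Grouping in 3s, the 2nd note of each cell is G5, F5, Eb5, D5, C5.
Extending down a 2nd: Bb4 → A4.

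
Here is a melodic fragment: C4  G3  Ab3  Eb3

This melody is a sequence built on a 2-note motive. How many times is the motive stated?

4 notes in groups of 2 gives 4/2 = 2 statements.
Starts: C4, Ab3 — each down a 3rd.

2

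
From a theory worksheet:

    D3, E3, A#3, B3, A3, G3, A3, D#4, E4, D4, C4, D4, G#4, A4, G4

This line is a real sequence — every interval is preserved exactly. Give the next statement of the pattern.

F4 G4 C#5 D5 C5

With a 5-note motive the entries are D3, G3, C4, each up a 4th from the previous.
So cell 4 is F4 G4 C#5 D5 C5.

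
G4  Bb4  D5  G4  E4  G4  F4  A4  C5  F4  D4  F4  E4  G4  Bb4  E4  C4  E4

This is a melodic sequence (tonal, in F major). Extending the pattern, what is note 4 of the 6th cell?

Bb3

The unit is 6 notes. Position-4 pitches of the 3 shown cells: G4, F4, E4.
Each moves down a 2nd. Continuing: D4 → C4 → Bb3.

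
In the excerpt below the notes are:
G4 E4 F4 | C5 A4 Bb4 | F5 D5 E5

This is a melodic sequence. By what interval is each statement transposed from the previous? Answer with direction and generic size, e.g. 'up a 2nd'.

up a 4th

Unit = 3 notes; the statements start on G4, C5, F5, moving up a 4th each time.
G4 to C5 is up a 4th.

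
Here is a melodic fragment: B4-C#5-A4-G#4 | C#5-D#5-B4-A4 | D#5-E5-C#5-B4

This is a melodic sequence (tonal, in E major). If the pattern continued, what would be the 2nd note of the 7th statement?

The unit is 4 notes. Position-2 pitches of the 3 shown cells: C#5, D#5, E5.
Carrying that up a 2nd forward: F#5 → G#5 → A5 → B5.

B5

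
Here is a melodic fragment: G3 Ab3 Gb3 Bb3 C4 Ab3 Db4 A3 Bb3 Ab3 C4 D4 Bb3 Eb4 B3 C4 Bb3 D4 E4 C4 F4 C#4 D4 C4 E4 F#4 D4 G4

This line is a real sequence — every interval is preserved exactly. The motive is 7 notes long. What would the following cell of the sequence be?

With a 7-note motive the entries are G3, A3, B3, C#4, each up a 2nd from the previous.
So cell 5 is D#4 E4 D4 F#4 G#4 E4 A4.

D#4 E4 D4 F#4 G#4 E4 A4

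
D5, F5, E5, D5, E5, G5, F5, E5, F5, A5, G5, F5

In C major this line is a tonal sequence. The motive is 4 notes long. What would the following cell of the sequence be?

G5 B5 A5 G5

The 4-note cells begin on D5, E5, F5 — each up a 2nd from the last.
So cell 4 is G5 B5 A5 G5.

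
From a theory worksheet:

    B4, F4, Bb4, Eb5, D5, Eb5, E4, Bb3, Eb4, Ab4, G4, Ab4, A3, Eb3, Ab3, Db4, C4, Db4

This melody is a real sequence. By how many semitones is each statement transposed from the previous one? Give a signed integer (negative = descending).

-7

The 6-note cells begin on B4, E4, A3 — each down a 5th from the last.
Counting half-steps from B4 to E4: -7.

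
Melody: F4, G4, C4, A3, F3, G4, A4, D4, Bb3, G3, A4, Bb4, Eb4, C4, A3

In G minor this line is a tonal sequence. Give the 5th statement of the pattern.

C5 D5 G4 Eb4 C4

Unit = 5 notes; the statements start on F4, G4, A4, moving up a 2nd each time.
Continuing the starts: Bb4 → C5.
Statement 5 starts on C5 and keeps the same diatonic contour: C5 D5 G4 Eb4 C4.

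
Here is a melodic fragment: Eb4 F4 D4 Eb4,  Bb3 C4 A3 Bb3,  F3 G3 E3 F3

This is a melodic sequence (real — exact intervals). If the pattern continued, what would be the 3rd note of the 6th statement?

With 4-note cells, note 3 of each statement runs D4, A3, E3.
Carrying that down a 4th forward: B2 → F#2 → C#2.

C#2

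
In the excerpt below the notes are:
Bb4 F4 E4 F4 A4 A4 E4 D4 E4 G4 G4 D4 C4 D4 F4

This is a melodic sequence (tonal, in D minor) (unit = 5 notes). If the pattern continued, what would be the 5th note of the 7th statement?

Bb3

The unit is 5 notes. Position-5 pitches of the 3 shown cells: A4, G4, F4.
Each moves down a 2nd. Continuing: E4 → D4 → C4 → Bb3.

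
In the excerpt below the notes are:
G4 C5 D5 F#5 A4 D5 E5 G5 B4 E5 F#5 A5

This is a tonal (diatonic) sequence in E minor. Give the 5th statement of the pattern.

D5 G5 A5 C6

Taking 4-note groups, the heads are G4, A4, B4: the pattern moves up a 2nd.
Extending up a 2nd: C5 → D5.
So cell 5 is D5 G5 A5 C6.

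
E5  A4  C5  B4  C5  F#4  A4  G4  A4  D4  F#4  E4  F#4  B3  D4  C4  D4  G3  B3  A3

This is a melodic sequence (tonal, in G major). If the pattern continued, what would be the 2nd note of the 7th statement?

C3

Grouping in 4s, the 2nd note of each cell is A4, F#4, D4, B3, G3.
Extending down a 3rd: E3 → C3.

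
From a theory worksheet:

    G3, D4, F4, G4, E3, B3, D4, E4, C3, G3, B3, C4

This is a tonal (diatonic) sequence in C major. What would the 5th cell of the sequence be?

With a 4-note motive the entries are G3, E3, C3, each down a 3rd from the previous.
Continuing the starts: A2 → F2.
Statement 5 starts on F2 and keeps the same diatonic contour: F2 C3 E3 F3.

F2 C3 E3 F3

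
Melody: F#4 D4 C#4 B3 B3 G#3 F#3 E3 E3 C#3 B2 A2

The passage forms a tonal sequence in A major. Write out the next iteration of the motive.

Taking 4-note groups, the heads are F#4, B3, E3: the pattern moves down a 5th.
From A2 the diatonic shape gives A2 F#2 E2 D2.

A2 F#2 E2 D2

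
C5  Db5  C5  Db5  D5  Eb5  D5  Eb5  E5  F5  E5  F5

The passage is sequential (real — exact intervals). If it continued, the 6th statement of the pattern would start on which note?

Unit = 4 notes; the statements start on C5, D5, E5, moving up a 2nd each time.
Continuing: F#5 → G#5 → A#5. Statement 6 starts on A#5.

A#5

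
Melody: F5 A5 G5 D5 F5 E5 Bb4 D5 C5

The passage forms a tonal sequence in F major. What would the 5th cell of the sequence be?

With a 3-note motive the entries are F5, D5, Bb4, each down a 3rd from the previous.
Continuing the starts: G4 → E4.
So cell 5 is E4 G4 F4.

E4 G4 F4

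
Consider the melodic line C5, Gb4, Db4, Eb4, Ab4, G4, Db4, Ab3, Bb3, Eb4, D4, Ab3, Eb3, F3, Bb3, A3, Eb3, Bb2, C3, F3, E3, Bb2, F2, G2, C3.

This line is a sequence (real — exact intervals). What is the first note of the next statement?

Taking 5-note groups, the heads are C5, G4, D4, A3, E3: the pattern moves down a 4th.
The next head, down a 4th from E3, is B2.

B2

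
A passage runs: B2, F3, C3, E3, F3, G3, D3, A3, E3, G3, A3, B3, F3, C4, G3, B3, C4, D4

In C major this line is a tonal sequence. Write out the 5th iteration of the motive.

The 6-note cells begin on B2, D3, F3 — each up a 3rd from the last.
Carrying on: A3 → C4.
From C4 the diatonic shape gives C4 G4 D4 F4 G4 A4.

C4 G4 D4 F4 G4 A4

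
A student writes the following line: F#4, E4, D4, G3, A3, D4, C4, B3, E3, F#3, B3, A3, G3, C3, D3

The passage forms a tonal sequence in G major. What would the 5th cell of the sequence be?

The 5-note cells begin on F#4, D4, B3 — each down a 3rd from the last.
Extending down a 3rd: G3 → E3.
From E3 the diatonic shape gives E3 D3 C3 F#2 G2.

E3 D3 C3 F#2 G2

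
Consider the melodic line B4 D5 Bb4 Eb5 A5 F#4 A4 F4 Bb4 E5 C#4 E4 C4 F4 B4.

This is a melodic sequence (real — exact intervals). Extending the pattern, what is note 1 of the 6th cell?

Grouping in 5s, the 1st note of each cell is B4, F#4, C#4.
Extending down a 4th: G#3 → D#3 → A#2.

A#2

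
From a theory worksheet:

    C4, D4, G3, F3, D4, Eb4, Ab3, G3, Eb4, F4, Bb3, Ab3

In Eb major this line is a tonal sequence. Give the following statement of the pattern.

F4 G4 C4 Bb3

The 4-note cells begin on C4, D4, Eb4 — each up a 2nd from the last.
From F4 the diatonic shape gives F4 G4 C4 Bb3.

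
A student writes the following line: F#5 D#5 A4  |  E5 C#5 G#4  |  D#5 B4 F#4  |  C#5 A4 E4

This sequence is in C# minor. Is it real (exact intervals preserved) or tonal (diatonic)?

Every note is diatonic to C# minor.
Cell 1 has -6 semitones from note 2 to 3, but cell 2 has -5 — the interval quality changes while the contour stays the same, which is the hallmark of a tonal sequence.

tonal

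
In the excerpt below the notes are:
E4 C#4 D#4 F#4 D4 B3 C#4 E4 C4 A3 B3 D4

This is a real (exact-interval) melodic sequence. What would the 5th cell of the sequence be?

Taking 4-note groups, the heads are E4, D4, C4: the pattern moves down a 2nd.
Extending down a 2nd: Bb3 → Ab3.
Statement 5 starts on Ab3 and keeps the same exact contour: Ab3 F3 G3 Bb3.

Ab3 F3 G3 Bb3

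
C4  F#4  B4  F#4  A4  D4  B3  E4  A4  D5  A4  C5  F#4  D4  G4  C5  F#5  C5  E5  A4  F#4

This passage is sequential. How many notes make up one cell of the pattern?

Try groups of 7 (3 cells in 21 notes):
C4 F#4 B4 F#4 A4 D4 B3 | E4 A4 D5 A4 C5 F#4 D4 | G4 C5 F#5 C5 E5 A4 F#4
Each cell is the previous one up a 3rd — so the unit is 7 notes.

7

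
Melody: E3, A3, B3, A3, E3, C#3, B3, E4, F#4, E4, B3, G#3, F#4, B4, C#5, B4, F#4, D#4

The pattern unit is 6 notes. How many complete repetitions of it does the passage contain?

18 notes in groups of 6 gives 18/6 = 3 statements.
Starts: E3, B3, F#4 — each up a 5th.

3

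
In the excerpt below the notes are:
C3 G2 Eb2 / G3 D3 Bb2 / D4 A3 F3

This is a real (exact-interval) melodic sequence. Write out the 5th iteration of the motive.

Unit = 3 notes; the statements start on C3, G3, D4, moving up a 5th each time.
Extending up a 5th: A4 → E5.
So cell 5 is E5 B4 G4.

E5 B4 G4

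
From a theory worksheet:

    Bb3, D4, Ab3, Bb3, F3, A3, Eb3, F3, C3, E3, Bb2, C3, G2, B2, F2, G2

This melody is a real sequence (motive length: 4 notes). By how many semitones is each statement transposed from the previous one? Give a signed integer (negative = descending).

Unit = 4 notes; the statements start on Bb3, F3, C3, G2, moving down a 4th each time.
Bb3→F3 is 53 − 58 = -5 semitones.

-5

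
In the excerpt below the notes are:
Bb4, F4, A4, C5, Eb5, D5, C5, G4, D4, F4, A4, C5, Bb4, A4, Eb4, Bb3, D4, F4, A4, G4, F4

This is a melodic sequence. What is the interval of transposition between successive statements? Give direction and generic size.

Unit = 7 notes; the statements start on Bb4, G4, Eb4, moving down a 3rd each time.
From Bb4 to G4: down a 3rd.

down a 3rd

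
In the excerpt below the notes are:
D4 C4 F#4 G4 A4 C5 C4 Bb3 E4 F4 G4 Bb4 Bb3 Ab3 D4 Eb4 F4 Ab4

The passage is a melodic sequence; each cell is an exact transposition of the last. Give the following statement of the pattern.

Ab3 Gb3 C4 Db4 Eb4 Gb4

With a 6-note motive the entries are D4, C4, Bb3, each down a 2nd from the previous.
Statement 4 starts on Ab3 and keeps the same exact contour: Ab3 Gb3 C4 Db4 Eb4 Gb4.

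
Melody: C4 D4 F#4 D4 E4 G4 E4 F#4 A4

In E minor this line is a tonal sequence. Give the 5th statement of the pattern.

G4 A4 C5

Unit = 3 notes; the statements start on C4, D4, E4, moving up a 2nd each time.
Extending up a 2nd: F#4 → G4.
From G4 the diatonic shape gives G4 A4 C5.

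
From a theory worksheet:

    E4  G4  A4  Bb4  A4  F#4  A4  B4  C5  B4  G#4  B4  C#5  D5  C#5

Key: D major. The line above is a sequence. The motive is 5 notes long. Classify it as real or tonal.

real

Each cell has the same semitone pattern (3, 2, 1, -1) — intervals are preserved exactly.
And Bb4 lies outside D major, so the sequence is real rather than tonal.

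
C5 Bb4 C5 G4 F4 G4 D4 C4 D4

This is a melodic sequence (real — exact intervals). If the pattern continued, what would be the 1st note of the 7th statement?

The unit is 3 notes. Position-1 pitches of the 3 shown cells: C5, G4, D4.
Extending down a 4th: A3 → E3 → B2 → F#2.

F#2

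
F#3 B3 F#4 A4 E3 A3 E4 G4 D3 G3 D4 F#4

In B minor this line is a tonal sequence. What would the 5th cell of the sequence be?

B2 E3 B3 D4

Taking 4-note groups, the heads are F#3, E3, D3: the pattern moves down a 2nd.
Continuing the starts: C#3 → B2.
So cell 5 is B2 E3 B3 D4.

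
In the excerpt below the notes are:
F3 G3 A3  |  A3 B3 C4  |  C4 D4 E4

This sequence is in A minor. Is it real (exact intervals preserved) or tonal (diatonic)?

tonal

Every note is diatonic to A minor.
Cell 1 has +2 semitones from note 2 to 3, but cell 2 has +1 — the interval quality changes while the contour stays the same, which is the hallmark of a tonal sequence.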